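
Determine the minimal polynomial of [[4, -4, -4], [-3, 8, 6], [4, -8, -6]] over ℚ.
The characteristic polynomial factors as (x - 2)^3. The minimal polynomial is ∏(x - λ)^{k_λ} where k_λ is the size of the largest Jordan block at λ.

For λ = 2: rank(A - 2I) = 1, and the largest Jordan block has size 2 (the smallest k with rank((A - 2I)^k) = rank((A - 2I)^(k+1))).

So m_A(x) = (x - 2)^2.

m_A(x) = (x - 2)^2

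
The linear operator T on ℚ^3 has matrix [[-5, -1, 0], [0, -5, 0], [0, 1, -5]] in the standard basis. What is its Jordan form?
J = [[-5, 1, 0], [0, -5, 0], [0, 0, -5]]

The characteristic polynomial is det(xI - A) = (x + 5)^3, so the eigenvalues are -5 (algebraic multiplicity 3).

For λ = -5: rank(A + 5I) = 1, rank((A + 5I)^2) = 0. The eigenspace has dimension 3 - 1 = 2, so there are 2 Jordan blocks; the rank sequence gives block sizes [2, 1].

Assembling the blocks gives the Jordan form J above.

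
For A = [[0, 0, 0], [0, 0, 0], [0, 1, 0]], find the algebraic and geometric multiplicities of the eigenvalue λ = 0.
algebraic multiplicity 3, geometric multiplicity 2

The characteristic polynomial is x^3, so the factor x appears with exponent 3: the algebraic multiplicity is 3.

rank(A) = 1, so the eigenspace has dimension 3 - 1 = 2: the geometric multiplicity is 2.

Since 2 < 3, A is not diagonalizable.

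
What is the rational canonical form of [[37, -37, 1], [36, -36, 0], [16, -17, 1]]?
The invariant factors of A (the non-unit diagonal entries of the Smith normal form of xI - A over ℚ[x]) are (x - 3)^2(x + 4), each dividing the next. The characteristic polynomial is their product, (x - 3)^2(x + 4).

The rational canonical form is the block-diagonal matrix of companion matrices C(f_i):
R = [[0, 0, -36], [1, 0, 15], [0, 1, 2]].

R = [[0, 0, -36], [1, 0, 15], [0, 1, 2]]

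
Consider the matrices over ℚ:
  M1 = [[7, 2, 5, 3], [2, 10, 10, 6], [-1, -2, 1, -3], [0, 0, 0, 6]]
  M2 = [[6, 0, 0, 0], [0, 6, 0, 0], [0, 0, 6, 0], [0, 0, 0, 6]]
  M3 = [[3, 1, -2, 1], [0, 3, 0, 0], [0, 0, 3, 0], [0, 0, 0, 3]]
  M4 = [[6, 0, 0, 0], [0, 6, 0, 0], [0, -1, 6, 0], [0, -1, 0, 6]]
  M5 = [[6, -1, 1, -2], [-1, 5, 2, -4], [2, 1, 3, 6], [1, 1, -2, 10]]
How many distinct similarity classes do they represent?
4 classes: {M1, M4}, {M2}, {M3}, {M5}

Characteristic polynomials: χ_{M1} = (x - 6)^4, χ_{M2} = (x - 6)^4, χ_{M3} = (x - 3)^4, χ_{M4} = (x - 6)^4, χ_{M5} = (x - 6)^4.

{M1, M4}: invariant factors x - 6, x - 6, (x - 6)^2.

{M2}: invariant factors x - 6, x - 6, x - 6, x - 6.

{M3}: invariant factors x - 3, x - 3, (x - 3)^2.

{M5}: invariant factors x - 6, (x - 6)^3.

Matrices are similar if and only if their invariant-factor lists agree; the partition into similarity classes is {M1, M4}, {M2}, {M3}, {M5}.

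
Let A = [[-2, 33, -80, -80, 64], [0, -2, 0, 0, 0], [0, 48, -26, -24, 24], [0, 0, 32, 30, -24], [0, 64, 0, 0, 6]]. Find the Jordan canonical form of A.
The characteristic polynomial is det(xI - A) = (x - 6)^2(x + 2)^3, so the eigenvalues are -2 (algebraic multiplicity 3), 6 (algebraic multiplicity 2).

For λ = -2: rank(A + 2I) = 3, rank((A + 2I)^2) = 2. The eigenspace has dimension 5 - 3 = 2, so there are 2 Jordan blocks; the rank sequence gives block sizes [2, 1].

For λ = 6: rank(A - 6I) = 3. The eigenspace has dimension 5 - 3 = 2, so there are 2 Jordan blocks; the rank sequence gives block sizes [1, 1].

Assembling the blocks gives the Jordan form J above.

J = [[-2, 1, 0, 0, 0], [0, -2, 0, 0, 0], [0, 0, -2, 0, 0], [0, 0, 0, 6, 0], [0, 0, 0, 0, 6]]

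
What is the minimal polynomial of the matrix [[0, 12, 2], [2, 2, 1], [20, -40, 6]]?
m_A(x) = (x - 6)^2(x + 4)

The characteristic polynomial factors as (x - 6)^2(x + 4). The minimal polynomial is ∏(x - λ)^{k_λ} where k_λ is the size of the largest Jordan block at λ.

For λ = -4: rank(A + 4I) = 2, and the largest Jordan block has size 1 (the smallest k with rank((A + 4I)^k) = rank((A + 4I)^(k+1))).
For λ = 6: rank(A - 6I) = 2, and the largest Jordan block has size 2 (the smallest k with rank((A - 6I)^k) = rank((A - 6I)^(k+1))).

So m_A(x) = (x - 6)^2(x + 4).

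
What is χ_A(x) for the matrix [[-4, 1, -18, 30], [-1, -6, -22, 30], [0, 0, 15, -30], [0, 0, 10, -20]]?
χ_A(x) = x(x + 5)^3

xI - A = [[x + 4, -1, 18, -30], [1, x + 6, 22, -30], [0, 0, x - 15, 30], [0, 0, -10, x + 20]].

Expanding det(xI - A) along the first row:
det(xI - A) = + (x + 4)·det([[x + 6, 22, -30], [0, x - 15, 30], [0, -10, x + 20]]) - (-1)·det([[1, 22, -30], [0, x - 15, 30], [0, -10, x + 20]]) + (18)·det([[1, x + 6, -30], [0, 0, 30], [0, 0, x + 20]]) - (-30)·det([[1, x + 6, 22], [0, 0, x - 15], [0, 0, -10]]).

Evaluating gives χ_A(x) = x^4 + 15x^3 + 75x^2 + 125x = x(x + 5)^3.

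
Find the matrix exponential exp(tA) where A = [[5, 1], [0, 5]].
A has Jordan form J = [[5, 1], [0, 5]] with A = PJP^{-1}, so e^{tA} = P e^{tJ} P^{-1}.

For a Jordan block J_k(λ), e^{tJ_k(λ)} = e^{λt} · (I + tN + t^2 N^2/2! + ... + t^{k-1} N^{k-1}/(k-1)!) where N is the nilpotent superdiagonal part.

Assembling the blocks and conjugating back gives the entries of e^{tA} as shown above.

e^{tA} = [[e^{5*t}, t*e^{5*t}], [0, e^{5*t}]]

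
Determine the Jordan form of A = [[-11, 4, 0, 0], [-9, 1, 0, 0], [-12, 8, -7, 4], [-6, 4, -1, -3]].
J = [[-5, 1, 0, 0], [0, -5, 0, 0], [0, 0, -5, 1], [0, 0, 0, -5]]

The characteristic polynomial is det(xI - A) = (x + 5)^4, so the eigenvalues are -5 (algebraic multiplicity 4).

For λ = -5: rank(A + 5I) = 2, rank((A + 5I)^2) = 0. The eigenspace has dimension 4 - 2 = 2, so there are 2 Jordan blocks; the rank sequence gives block sizes [2, 2].

Assembling the blocks gives the Jordan form J above.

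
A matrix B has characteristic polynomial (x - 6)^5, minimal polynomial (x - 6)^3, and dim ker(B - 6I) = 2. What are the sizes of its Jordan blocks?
Jordan blocks: (6, 3), (6, 2)

λ = 6: algebraic multiplicity 5 (exponent in χ_B), largest block size 3 (exponent in m_B), 2 blocks (geometric multiplicity). These force block sizes [3, 2].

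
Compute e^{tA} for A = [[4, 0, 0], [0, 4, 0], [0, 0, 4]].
A has Jordan form J = [[4, 0, 0], [0, 4, 0], [0, 0, 4]] with A = PJP^{-1}, so e^{tA} = P e^{tJ} P^{-1}.

For a Jordan block J_k(λ), e^{tJ_k(λ)} = e^{λt} · (I + tN + t^2 N^2/2! + ... + t^{k-1} N^{k-1}/(k-1)!) where N is the nilpotent superdiagonal part.

Assembling the blocks and conjugating back gives the entries of e^{tA} as shown above.

e^{tA} = [[e^{4*t}, 0, 0], [0, e^{4*t}, 0], [0, 0, e^{4*t}]]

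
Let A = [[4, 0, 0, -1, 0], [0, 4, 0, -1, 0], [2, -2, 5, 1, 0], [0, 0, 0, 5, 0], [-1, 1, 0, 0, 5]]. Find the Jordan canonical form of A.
The characteristic polynomial is det(xI - A) = (x - 5)^3(x - 4)^2, so the eigenvalues are 4 (algebraic multiplicity 2), 5 (algebraic multiplicity 3).

For λ = 4: rank(A - 4I) = 3. The eigenspace has dimension 5 - 3 = 2, so there are 2 Jordan blocks; the rank sequence gives block sizes [1, 1].

For λ = 5: rank(A - 5I) = 3, rank((A - 5I)^2) = 2. The eigenspace has dimension 5 - 3 = 2, so there are 2 Jordan blocks; the rank sequence gives block sizes [2, 1].

Assembling the blocks gives the Jordan form J above.

J = [[4, 0, 0, 0, 0], [0, 4, 0, 0, 0], [0, 0, 5, 1, 0], [0, 0, 0, 5, 0], [0, 0, 0, 0, 5]]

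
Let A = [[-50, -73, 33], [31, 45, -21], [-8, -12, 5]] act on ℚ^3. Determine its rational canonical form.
The invariant factors of A (the non-unit diagonal entries of the Smith normal form of xI - A over ℚ[x]) are x^3 - 5, each dividing the next. The characteristic polynomial is their product, x^3 - 5.

The rational canonical form is the block-diagonal matrix of companion matrices C(f_i):
R = [[0, 0, 5], [1, 0, 0], [0, 1, 0]].

Note the characteristic polynomial does not split into linear factors over ℚ, so A has no Jordan form over ℚ; the rational canonical form exists over any field.

R = [[0, 0, 5], [1, 0, 0], [0, 1, 0]]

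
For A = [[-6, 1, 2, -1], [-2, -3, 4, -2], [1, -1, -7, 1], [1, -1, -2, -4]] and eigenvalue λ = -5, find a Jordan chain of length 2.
v_1 = [[0, 3, -1, 0]]^T, v_2 = [[1, 2, -1, -1]]^T

We seek v_1 ∈ ker((A + 5I)^2) \ ker(A + 5I), then set v_{i+1} = (A + 5I) v_i.

One such chain is v_1 = [[0, 3, -1, 0]]^T, v_2 = [[1, 2, -1, -1]]^T. Check: (A + 5I) v_2 = [[0, 0, 0, 0]]^T = 0.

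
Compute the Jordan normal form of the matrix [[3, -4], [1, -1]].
The characteristic polynomial is det(xI - A) = (x - 1)^2, so the eigenvalues are 1 (algebraic multiplicity 2).

For λ = 1: rank(A - I) = 1, rank((A - I)^2) = 0. The eigenspace has dimension 2 - 1 = 1, so there is 1 Jordan block; the rank sequence gives block sizes [2].

Assembling the blocks gives the Jordan form J above.

J = [[1, 1], [0, 1]]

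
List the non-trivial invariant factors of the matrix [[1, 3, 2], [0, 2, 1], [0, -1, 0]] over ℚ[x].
(x - 1)^3

The Jordan structure of A has elementary divisors (x - 1)^3. Arranging the block sizes at each eigenvalue in decreasing order and taking row products gives the invariant factors.

Invariant factors (smallest first, each dividing the next): (x - 1)^3.

Check: the last factor (x - 1)^3 is the minimal polynomial, and the product (x - 1)^3 is the characteristic polynomial.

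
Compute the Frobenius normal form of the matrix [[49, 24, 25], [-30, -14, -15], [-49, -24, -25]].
The invariant factors of A (the non-unit diagonal entries of the Smith normal form of xI - A over ℚ[x]) are x(x - 6)(x - 4), each dividing the next. The characteristic polynomial is their product, x(x - 6)(x - 4).

The rational canonical form is the block-diagonal matrix of companion matrices C(f_i):
R = [[0, 0, 0], [1, 0, -24], [0, 1, 10]].

R = [[0, 0, 0], [1, 0, -24], [0, 1, 10]]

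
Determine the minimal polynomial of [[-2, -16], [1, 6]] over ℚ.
The characteristic polynomial factors as (x - 2)^2. The minimal polynomial is ∏(x - λ)^{k_λ} where k_λ is the size of the largest Jordan block at λ.

For λ = 2: rank(A - 2I) = 1, and the largest Jordan block has size 2 (the smallest k with rank((A - 2I)^k) = rank((A - 2I)^(k+1))).

So m_A(x) = (x - 2)^2.

m_A(x) = (x - 2)^2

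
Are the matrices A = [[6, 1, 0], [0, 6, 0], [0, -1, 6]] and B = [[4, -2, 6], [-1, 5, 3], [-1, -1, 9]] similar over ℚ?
Two matrices over a field are similar if and only if they have the same invariant factors.

Both A and B have characteristic polynomial (x - 6)^3 and minimal polynomial (x - 6)^2. Computing further, both have invariant factors x - 6, (x - 6)^2. Hence A and B are similar.

Yes.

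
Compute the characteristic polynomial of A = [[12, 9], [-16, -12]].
xI - A = [[x - 12, -9], [16, x + 12]].

Expanding det(xI - A) along the first row:
det(xI - A) = + (x - 12)·det([[x + 12]]) - (-9)·det([[16]]).

Evaluating gives χ_A(x) = x^2.

χ_A(x) = x^2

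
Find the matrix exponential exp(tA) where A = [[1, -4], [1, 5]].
A has Jordan form J = [[3, 1], [0, 3]] with A = PJP^{-1}, so e^{tA} = P e^{tJ} P^{-1}.

For a Jordan block J_k(λ), e^{tJ_k(λ)} = e^{λt} · (I + tN + t^2 N^2/2! + ... + t^{k-1} N^{k-1}/(k-1)!) where N is the nilpotent superdiagonal part.

Assembling the blocks and conjugating back gives the entries of e^{tA} as shown above.

e^{tA} = [[(1 - 2*t)*e^{3*t}, -4*t*e^{3*t}], [t*e^{3*t}, (2*t + 1)*e^{3*t}]]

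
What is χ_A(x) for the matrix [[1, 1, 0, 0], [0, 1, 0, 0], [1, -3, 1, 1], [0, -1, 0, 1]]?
xI - A = [[x - 1, -1, 0, 0], [0, x - 1, 0, 0], [-1, 3, x - 1, -1], [0, 1, 0, x - 1]].

Expanding det(xI - A) along the first row:
det(xI - A) = + (x - 1)·det([[x - 1, 0, 0], [3, x - 1, -1], [1, 0, x - 1]]) - (-1)·det([[0, 0, 0], [-1, x - 1, -1], [0, 0, x - 1]]) + (0)·det([[0, x - 1, 0], [-1, 3, -1], [0, 1, x - 1]]) - (0)·det([[0, x - 1, 0], [-1, 3, x - 1], [0, 1, 0]]).

Evaluating gives χ_A(x) = x^4 - 4x^3 + 6x^2 - 4x + 1 = (x - 1)^4.

χ_A(x) = (x - 1)^4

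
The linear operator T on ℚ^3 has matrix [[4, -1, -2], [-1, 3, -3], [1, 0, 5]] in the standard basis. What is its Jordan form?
J = [[4, 1, 0], [0, 4, 1], [0, 0, 4]]

The characteristic polynomial is det(xI - A) = (x - 4)^3, so the eigenvalues are 4 (algebraic multiplicity 3).

For λ = 4: rank(A - 4I) = 2, rank((A - 4I)^2) = 1, rank((A - 4I)^3) = 0. The eigenspace has dimension 3 - 2 = 1, so there is 1 Jordan block; the rank sequence gives block sizes [3].

Assembling the blocks gives the Jordan form J above.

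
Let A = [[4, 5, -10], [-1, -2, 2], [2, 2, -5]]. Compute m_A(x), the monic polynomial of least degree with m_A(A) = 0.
The characteristic polynomial factors as (x + 1)^3. The minimal polynomial is ∏(x - λ)^{k_λ} where k_λ is the size of the largest Jordan block at λ.

For λ = -1: rank(A + I) = 1, and the largest Jordan block has size 2 (the smallest k with rank((A + I)^k) = rank((A + I)^(k+1))).

So m_A(x) = (x + 1)^2.

m_A(x) = (x + 1)^2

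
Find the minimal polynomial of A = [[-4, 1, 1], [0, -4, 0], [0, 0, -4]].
m_A(x) = (x + 4)^2

The characteristic polynomial factors as (x + 4)^3. The minimal polynomial is ∏(x - λ)^{k_λ} where k_λ is the size of the largest Jordan block at λ.

For λ = -4: rank(A + 4I) = 1, and the largest Jordan block has size 2 (the smallest k with rank((A + 4I)^k) = rank((A + 4I)^(k+1))).

So m_A(x) = (x + 4)^2.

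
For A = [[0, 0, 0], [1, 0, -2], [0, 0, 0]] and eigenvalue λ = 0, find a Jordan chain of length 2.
We seek v_1 ∈ ker(A^2) \ ker(A), then set v_{i+1} = A v_i.

One such chain is v_1 = [[-1, 0, -1]]^T, v_2 = [[0, 1, 0]]^T. Check: A v_2 = [[0, 0, 0]]^T = 0.

v_1 = [[-1, 0, -1]]^T, v_2 = [[0, 1, 0]]^T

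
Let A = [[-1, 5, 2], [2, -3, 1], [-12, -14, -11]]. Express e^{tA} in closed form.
e^{tA} = [[(t^2 + 4*t + 1)*e^{-5*t}, t*(t + 5)*e^{-5*t}, t*(t + 4)*e^{-5*t}/2], [2*t*e^{-5*t}, (2*t + 1)*e^{-5*t}, t*e^{-5*t}], [2*t*(-t - 6)*e^{-5*t}, 2*t*(-t - 7)*e^{-5*t}, (-t^2 - 6*t + 1)*e^{-5*t}]]

A has Jordan form J = [[-5, 1, 0], [0, -5, 1], [0, 0, -5]] with A = PJP^{-1}, so e^{tA} = P e^{tJ} P^{-1}.

For a Jordan block J_k(λ), e^{tJ_k(λ)} = e^{λt} · (I + tN + t^2 N^2/2! + ... + t^{k-1} N^{k-1}/(k-1)!) where N is the nilpotent superdiagonal part.

Assembling the blocks and conjugating back gives the entries of e^{tA} as shown above.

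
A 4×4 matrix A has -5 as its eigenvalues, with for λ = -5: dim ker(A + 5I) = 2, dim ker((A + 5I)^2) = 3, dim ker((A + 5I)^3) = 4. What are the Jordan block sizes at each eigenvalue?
λ = -5: successive nullity increments [2, 1, 1] count blocks of size ≥ k; block sizes are [3, 1].

Jordan blocks: (-5, 3), (-5, 1)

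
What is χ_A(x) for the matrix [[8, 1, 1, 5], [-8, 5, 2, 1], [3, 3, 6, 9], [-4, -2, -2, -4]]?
xI - A = [[x - 8, -1, -1, -5], [8, x - 5, -2, -1], [-3, -3, x - 6, -9], [4, 2, 2, x + 4]].

Expanding det(xI - A) along the first row:
det(xI - A) = + (x - 8)·det([[x - 5, -2, -1], [-3, x - 6, -9], [2, 2, x + 4]]) - (-1)·det([[8, -2, -1], [-3, x - 6, -9], [4, 2, x + 4]]) + (-1)·det([[8, x - 5, -1], [-3, -3, -9], [4, 2, x + 4]]) - (-5)·det([[8, x - 5, -2], [-3, -3, x - 6], [4, 2, 2]]).

Evaluating gives χ_A(x) = x^4 - 15x^3 + 81x^2 - 189x + 162 = (x - 6)(x - 3)^3.

χ_A(x) = (x - 6)(x - 3)^3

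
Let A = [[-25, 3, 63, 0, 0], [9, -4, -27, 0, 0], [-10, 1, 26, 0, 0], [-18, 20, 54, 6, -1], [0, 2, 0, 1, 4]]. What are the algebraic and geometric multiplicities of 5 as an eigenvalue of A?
The characteristic polynomial is (x - 5)^3(x + 4)^2, so the factor x - 5 appears with exponent 3: the algebraic multiplicity is 3.

rank(A - 5I) = 3, so the eigenspace has dimension 5 - 3 = 2: the geometric multiplicity is 2.

Since 2 < 3, A is not diagonalizable.

algebraic multiplicity 3, geometric multiplicity 2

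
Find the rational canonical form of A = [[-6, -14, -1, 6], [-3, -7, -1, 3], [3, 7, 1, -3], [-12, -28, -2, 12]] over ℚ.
R = [[0, 0, 0, 0], [0, 0, 0, 0], [0, 1, 0, -3], [0, 0, 1, 0]]

The invariant factors of A (the non-unit diagonal entries of the Smith normal form of xI - A over ℚ[x]) are x, x(x^2 + 3), each dividing the next. The characteristic polynomial is their product, x^2(x^2 + 3).

The rational canonical form is the block-diagonal matrix of companion matrices C(f_i):
R = [[0, 0, 0, 0], [0, 0, 0, 0], [0, 1, 0, -3], [0, 0, 1, 0]].

Note the characteristic polynomial does not split into linear factors over ℚ, so A has no Jordan form over ℚ; the rational canonical form exists over any field.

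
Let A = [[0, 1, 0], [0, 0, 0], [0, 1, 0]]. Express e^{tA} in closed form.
e^{tA} = [[1, t, 0], [0, 1, 0], [0, t, 1]]

A has Jordan form J = [[0, 1, 0], [0, 0, 0], [0, 0, 0]] with A = PJP^{-1}, so e^{tA} = P e^{tJ} P^{-1}.

For a Jordan block J_k(λ), e^{tJ_k(λ)} = e^{λt} · (I + tN + t^2 N^2/2! + ... + t^{k-1} N^{k-1}/(k-1)!) where N is the nilpotent superdiagonal part.

Assembling the blocks and conjugating back gives the entries of e^{tA} as shown above.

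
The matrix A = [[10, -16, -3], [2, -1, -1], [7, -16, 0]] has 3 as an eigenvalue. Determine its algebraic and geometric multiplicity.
The characteristic polynomial is (x - 3)^3, so the factor x - 3 appears with exponent 3: the algebraic multiplicity is 3.

rank(A - 3I) = 2, so the eigenspace has dimension 3 - 2 = 1: the geometric multiplicity is 1.

Since 1 < 3, A is not diagonalizable.

algebraic multiplicity 3, geometric multiplicity 1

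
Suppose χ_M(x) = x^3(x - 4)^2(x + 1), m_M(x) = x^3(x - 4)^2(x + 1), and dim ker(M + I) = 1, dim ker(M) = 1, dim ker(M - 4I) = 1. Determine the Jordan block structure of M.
Jordan blocks: (-1, 1), (0, 3), (4, 2)

λ = -1: algebraic multiplicity 1 (exponent in χ_M), largest block size 1 (exponent in m_M), 1 block (geometric multiplicity). This forces block sizes [1].
λ = 0: algebraic multiplicity 3 (exponent in χ_M), largest block size 3 (exponent in m_M), 1 block (geometric multiplicity). This forces block sizes [3].
λ = 4: algebraic multiplicity 2 (exponent in χ_M), largest block size 2 (exponent in m_M), 1 block (geometric multiplicity). This forces block sizes [2].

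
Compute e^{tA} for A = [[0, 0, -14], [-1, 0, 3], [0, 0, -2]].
A has Jordan form J = [[-2, 0, 0], [0, 0, 1], [0, 0, 0]] with A = PJP^{-1}, so e^{tA} = P e^{tJ} P^{-1}.

For a Jordan block J_k(λ), e^{tJ_k(λ)} = e^{λt} · (I + tN + t^2 N^2/2! + ... + t^{k-1} N^{k-1}/(k-1)!) where N is the nilpotent superdiagonal part.

Assembling the blocks and conjugating back gives the entries of e^{tA} as shown above.

e^{tA} = [[1, 0, -7 + 7*e^{-2*t}], [-t, 1, 7*t - 2 + 2*e^{-2*t}], [0, 0, e^{-2*t}]]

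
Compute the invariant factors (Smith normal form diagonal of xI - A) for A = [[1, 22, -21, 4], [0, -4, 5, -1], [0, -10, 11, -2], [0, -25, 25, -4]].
(x - 1)^2, (x - 1)^2

The Jordan structure of A has elementary divisors (x - 1)^2, (x - 1)^2. Arranging the block sizes at each eigenvalue in decreasing order and taking row products gives the invariant factors.

Invariant factors (smallest first, each dividing the next): (x - 1)^2, (x - 1)^2.

Check: the last factor (x - 1)^2 is the minimal polynomial, and the product (x - 1)^4 is the characteristic polynomial.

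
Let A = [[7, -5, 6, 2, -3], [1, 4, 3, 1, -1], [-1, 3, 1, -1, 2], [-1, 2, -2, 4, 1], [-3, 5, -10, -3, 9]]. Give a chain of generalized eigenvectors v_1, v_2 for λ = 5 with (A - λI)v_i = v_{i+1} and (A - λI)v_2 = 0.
We seek v_1 ∈ ker((A - 5I)^2) \ ker(A - 5I), then set v_{i+1} = (A - 5I) v_i.

One such chain is v_1 = [[-1, 1, 0, 0, -2]]^T, v_2 = [[-1, 0, 0, 1, 0]]^T. Check: (A - 5I) v_2 = [[0, 0, 0, 0, 0]]^T = 0.

v_1 = [[-1, 1, 0, 0, -2]]^T, v_2 = [[-1, 0, 0, 1, 0]]^T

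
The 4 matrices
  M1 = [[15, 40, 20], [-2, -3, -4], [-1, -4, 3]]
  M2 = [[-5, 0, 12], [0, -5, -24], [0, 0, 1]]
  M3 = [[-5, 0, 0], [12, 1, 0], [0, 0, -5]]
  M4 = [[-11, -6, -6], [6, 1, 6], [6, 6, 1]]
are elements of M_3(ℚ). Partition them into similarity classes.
Characteristic polynomials: χ_{M1} = (x - 5)^3, χ_{M2} = (x - 1)(x + 5)^2, χ_{M3} = (x - 1)(x + 5)^2, χ_{M4} = (x - 1)(x + 5)^2.

{M1}: invariant factors x - 5, (x - 5)^2.

{M2, M3, M4}: invariant factors x + 5, (x - 1)(x + 5).

Matrices are similar if and only if their invariant-factor lists agree; the partition into similarity classes is {M1}, {M2, M3, M4}.

2 classes: {M1}, {M2, M3, M4}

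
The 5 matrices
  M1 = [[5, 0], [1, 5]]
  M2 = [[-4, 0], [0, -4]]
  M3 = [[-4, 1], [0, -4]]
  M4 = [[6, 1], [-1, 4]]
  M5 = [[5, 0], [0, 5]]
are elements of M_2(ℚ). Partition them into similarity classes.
Characteristic polynomials: χ_{M1} = (x - 5)^2, χ_{M2} = (x + 4)^2, χ_{M3} = (x + 4)^2, χ_{M4} = (x - 5)^2, χ_{M5} = (x - 5)^2.

{M1, M4}: invariant factors (x - 5)^2.

{M2}: invariant factors x + 4, x + 4.

{M3}: invariant factors (x + 4)^2.

{M5}: invariant factors x - 5, x - 5.

Matrices are similar if and only if their invariant-factor lists agree; the partition into similarity classes is {M1, M4}, {M2}, {M3}, {M5}.

4 classes: {M1, M4}, {M2}, {M3}, {M5}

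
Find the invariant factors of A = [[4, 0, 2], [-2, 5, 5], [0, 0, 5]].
The Jordan structure of A has elementary divisors (x - 4), (x - 5)^2. Arranging the block sizes at each eigenvalue in decreasing order and taking row products gives the invariant factors.

Invariant factors (smallest first, each dividing the next): (x - 5)^2(x - 4).

Check: the last factor (x - 5)^2(x - 4) is the minimal polynomial, and the product (x - 5)^2(x - 4) is the characteristic polynomial.

(x - 5)^2(x - 4)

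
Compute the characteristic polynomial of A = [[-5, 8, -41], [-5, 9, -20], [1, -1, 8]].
xI - A = [[x + 5, -8, 41], [5, x - 9, 20], [-1, 1, x - 8]].

Expanding det(xI - A) along the first row:
det(xI - A) = + (x + 5)·det([[x - 9, 20], [1, x - 8]]) - (-8)·det([[5, 20], [-1, x - 8]]) + (41)·det([[5, x - 9], [-1, 1]]).

Evaluating gives χ_A(x) = x^3 - 12x^2 + 48x - 64 = (x - 4)^3.

χ_A(x) = (x - 4)^3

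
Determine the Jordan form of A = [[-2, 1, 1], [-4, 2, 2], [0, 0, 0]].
J = [[0, 1, 0], [0, 0, 0], [0, 0, 0]]

The characteristic polynomial is det(xI - A) = x^3, so the eigenvalues are 0 (algebraic multiplicity 3).

For λ = 0: rank(A) = 1, rank(A^2) = 0. The eigenspace has dimension 3 - 1 = 2, so there are 2 Jordan blocks; the rank sequence gives block sizes [2, 1].

Assembling the blocks gives the Jordan form J above.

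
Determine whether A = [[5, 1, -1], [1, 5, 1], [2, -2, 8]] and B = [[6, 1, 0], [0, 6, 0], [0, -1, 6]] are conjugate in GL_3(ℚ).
Yes.

Two matrices over a field are similar if and only if they have the same invariant factors.

Both A and B have characteristic polynomial (x - 6)^3 and minimal polynomial (x - 6)^2. Computing further, both have invariant factors x - 6, (x - 6)^2. Hence A and B are similar.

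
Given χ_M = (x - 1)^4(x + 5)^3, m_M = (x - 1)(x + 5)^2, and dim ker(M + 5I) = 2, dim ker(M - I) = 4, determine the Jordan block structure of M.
Jordan blocks: (-5, 2), (-5, 1), (1, 1), (1, 1), (1, 1), (1, 1)

λ = -5: algebraic multiplicity 3 (exponent in χ_M), largest block size 2 (exponent in m_M), 2 blocks (geometric multiplicity). These force block sizes [2, 1].
λ = 1: algebraic multiplicity 4 (exponent in χ_M), largest block size 1 (exponent in m_M), 4 blocks (geometric multiplicity). These force block sizes [1, 1, 1, 1].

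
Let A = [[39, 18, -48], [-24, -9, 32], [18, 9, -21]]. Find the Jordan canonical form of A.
J = [[3, 1, 0], [0, 3, 0], [0, 0, 3]]

The characteristic polynomial is det(xI - A) = (x - 3)^3, so the eigenvalues are 3 (algebraic multiplicity 3).

For λ = 3: rank(A - 3I) = 1, rank((A - 3I)^2) = 0. The eigenspace has dimension 3 - 1 = 2, so there are 2 Jordan blocks; the rank sequence gives block sizes [2, 1].

Assembling the blocks gives the Jordan form J above.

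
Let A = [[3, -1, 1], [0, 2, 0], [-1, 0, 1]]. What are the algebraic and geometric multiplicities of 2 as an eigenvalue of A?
algebraic multiplicity 3, geometric multiplicity 1

The characteristic polynomial is (x - 2)^3, so the factor x - 2 appears with exponent 3: the algebraic multiplicity is 3.

rank(A - 2I) = 2, so the eigenspace has dimension 3 - 2 = 1: the geometric multiplicity is 1.

Since 1 < 3, A is not diagonalizable.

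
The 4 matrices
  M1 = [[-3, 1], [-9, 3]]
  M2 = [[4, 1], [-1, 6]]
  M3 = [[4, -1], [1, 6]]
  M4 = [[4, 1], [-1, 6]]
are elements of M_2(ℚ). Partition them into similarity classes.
Characteristic polynomials: χ_{M1} = x^2, χ_{M2} = (x - 5)^2, χ_{M3} = (x - 5)^2, χ_{M4} = (x - 5)^2.

{M1}: invariant factors x^2.

{M2, M3, M4}: invariant factors (x - 5)^2.

Matrices are similar if and only if their invariant-factor lists agree; the partition into similarity classes is {M1}, {M2, M3, M4}.

2 classes: {M1}, {M2, M3, M4}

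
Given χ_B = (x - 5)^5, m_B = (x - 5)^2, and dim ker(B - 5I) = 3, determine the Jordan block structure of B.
λ = 5: algebraic multiplicity 5 (exponent in χ_B), largest block size 2 (exponent in m_B), 3 blocks (geometric multiplicity). These force block sizes [2, 2, 1].

Jordan blocks: (5, 2), (5, 2), (5, 1)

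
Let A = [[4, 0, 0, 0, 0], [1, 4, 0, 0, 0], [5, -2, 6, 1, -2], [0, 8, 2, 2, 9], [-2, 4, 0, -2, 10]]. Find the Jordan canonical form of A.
The characteristic polynomial is det(xI - A) = (x - 6)^3(x - 4)^2, so the eigenvalues are 4 (algebraic multiplicity 2), 6 (algebraic multiplicity 3).

For λ = 4: rank(A - 4I) = 4, rank((A - 4I)^2) = 3. The eigenspace has dimension 5 - 4 = 1, so there is 1 Jordan block; the rank sequence gives block sizes [2].

For λ = 6: rank(A - 6I) = 4, rank((A - 6I)^2) = 3, rank((A - 6I)^3) = 2. The eigenspace has dimension 5 - 4 = 1, so there is 1 Jordan block; the rank sequence gives block sizes [3].

Assembling the blocks gives the Jordan form J above.

J = [[4, 1, 0, 0, 0], [0, 4, 0, 0, 0], [0, 0, 6, 1, 0], [0, 0, 0, 6, 1], [0, 0, 0, 0, 6]]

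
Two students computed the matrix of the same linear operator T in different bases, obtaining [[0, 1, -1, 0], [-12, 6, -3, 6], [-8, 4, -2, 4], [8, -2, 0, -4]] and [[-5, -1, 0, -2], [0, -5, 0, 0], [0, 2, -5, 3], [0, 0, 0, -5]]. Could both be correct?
trace(A) = 0 but trace(B) = -20. The trace is a similarity invariant, so A and B are not similar.

No.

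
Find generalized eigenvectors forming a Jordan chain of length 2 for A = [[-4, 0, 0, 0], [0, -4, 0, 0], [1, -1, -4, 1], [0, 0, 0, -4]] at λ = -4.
v_1 = [[2, -1, -1, -2]]^T, v_2 = [[0, 0, 1, 0]]^T

We seek v_1 ∈ ker((A + 4I)^2) \ ker(A + 4I), then set v_{i+1} = (A + 4I) v_i.

One such chain is v_1 = [[2, -1, -1, -2]]^T, v_2 = [[0, 0, 1, 0]]^T. Check: (A + 4I) v_2 = [[0, 0, 0, 0]]^T = 0.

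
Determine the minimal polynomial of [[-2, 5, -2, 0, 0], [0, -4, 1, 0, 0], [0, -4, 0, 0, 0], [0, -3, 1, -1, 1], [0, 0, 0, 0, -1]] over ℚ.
The characteristic polynomial factors as (x + 1)^2(x + 2)^3. The minimal polynomial is ∏(x - λ)^{k_λ} where k_λ is the size of the largest Jordan block at λ.

For λ = -2: rank(A + 2I) = 4, and the largest Jordan block has size 3 (the smallest k with rank((A + 2I)^k) = rank((A + 2I)^(k+1))).
For λ = -1: rank(A + I) = 4, and the largest Jordan block has size 2 (the smallest k with rank((A + I)^k) = rank((A + I)^(k+1))).

So m_A(x) = (x + 1)^2(x + 2)^3.

m_A(x) = (x + 1)^2(x + 2)^3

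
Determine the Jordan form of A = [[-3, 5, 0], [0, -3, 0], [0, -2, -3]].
J = [[-3, 1, 0], [0, -3, 0], [0, 0, -3]]

The characteristic polynomial is det(xI - A) = (x + 3)^3, so the eigenvalues are -3 (algebraic multiplicity 3).

For λ = -3: rank(A + 3I) = 1, rank((A + 3I)^2) = 0. The eigenspace has dimension 3 - 1 = 2, so there are 2 Jordan blocks; the rank sequence gives block sizes [2, 1].

Assembling the blocks gives the Jordan form J above.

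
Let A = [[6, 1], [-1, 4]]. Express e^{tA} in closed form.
A has Jordan form J = [[5, 1], [0, 5]] with A = PJP^{-1}, so e^{tA} = P e^{tJ} P^{-1}.

For a Jordan block J_k(λ), e^{tJ_k(λ)} = e^{λt} · (I + tN + t^2 N^2/2! + ... + t^{k-1} N^{k-1}/(k-1)!) where N is the nilpotent superdiagonal part.

Assembling the blocks and conjugating back gives the entries of e^{tA} as shown above.

e^{tA} = [[(t + 1)*e^{5*t}, t*e^{5*t}], [-t*e^{5*t}, (1 - t)*e^{5*t}]]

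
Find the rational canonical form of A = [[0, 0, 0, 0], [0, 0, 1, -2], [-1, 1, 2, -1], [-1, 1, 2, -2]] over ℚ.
The invariant factors of A (the non-unit diagonal entries of the Smith normal form of xI - A over ℚ[x]) are x(x^3 - x - 1), each dividing the next. The characteristic polynomial is their product, x(x^3 - x - 1).

The rational canonical form is the block-diagonal matrix of companion matrices C(f_i):
R = [[0, 0, 0, 0], [1, 0, 0, 1], [0, 1, 0, 1], [0, 0, 1, 0]].

Note the characteristic polynomial does not split into linear factors over ℚ, so A has no Jordan form over ℚ; the rational canonical form exists over any field.

R = [[0, 0, 0, 0], [1, 0, 0, 1], [0, 1, 0, 1], [0, 0, 1, 0]]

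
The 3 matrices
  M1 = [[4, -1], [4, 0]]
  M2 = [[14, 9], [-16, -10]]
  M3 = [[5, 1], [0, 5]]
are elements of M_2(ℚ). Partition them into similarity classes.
2 classes: {M1, M2}, {M3}

Characteristic polynomials: χ_{M1} = (x - 2)^2, χ_{M2} = (x - 2)^2, χ_{M3} = (x - 5)^2.

{M1, M2}: invariant factors (x - 2)^2.

{M3}: invariant factors (x - 5)^2.

Matrices are similar if and only if their invariant-factor lists agree; the partition into similarity classes is {M1, M2}, {M3}.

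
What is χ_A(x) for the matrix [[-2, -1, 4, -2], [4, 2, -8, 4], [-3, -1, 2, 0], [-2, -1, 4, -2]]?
xI - A = [[x + 2, 1, -4, 2], [-4, x - 2, 8, -4], [3, 1, x - 2, 0], [2, 1, -4, x + 2]].

Expanding det(xI - A) along the first row:
det(xI - A) = + (x + 2)·det([[x - 2, 8, -4], [1, x - 2, 0], [1, -4, x + 2]]) - (1)·det([[-4, 8, -4], [3, x - 2, 0], [2, -4, x + 2]]) + (-4)·det([[-4, x - 2, -4], [3, 1, 0], [2, 1, x + 2]]) - (2)·det([[-4, x - 2, 8], [3, 1, x - 2], [2, 1, -4]]).

Evaluating gives χ_A(x) = x^4.

χ_A(x) = x^4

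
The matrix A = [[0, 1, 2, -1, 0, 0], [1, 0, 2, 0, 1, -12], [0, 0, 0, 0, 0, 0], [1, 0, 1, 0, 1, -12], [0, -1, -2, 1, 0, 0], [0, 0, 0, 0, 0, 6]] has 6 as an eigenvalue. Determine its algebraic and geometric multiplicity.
The characteristic polynomial is x^5(x - 6), so the factor x - 6 appears with exponent 1: the algebraic multiplicity is 1.

rank(A - 6I) = 5, so the eigenspace has dimension 6 - 5 = 1: the geometric multiplicity is 1.

algebraic multiplicity 1, geometric multiplicity 1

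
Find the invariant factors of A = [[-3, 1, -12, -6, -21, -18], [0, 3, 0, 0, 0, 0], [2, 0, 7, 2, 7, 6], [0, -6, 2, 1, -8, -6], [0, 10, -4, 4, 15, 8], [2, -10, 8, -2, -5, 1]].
(x - 5)(x - 3), (x - 5)^2(x - 3)^2

The Jordan structure of A has elementary divisors (x - 3)^2, (x - 3), (x - 5)^2, (x - 5). Arranging the block sizes at each eigenvalue in decreasing order and taking row products gives the invariant factors.

Invariant factors (smallest first, each dividing the next): (x - 5)(x - 3), (x - 5)^2(x - 3)^2.

Check: the last factor (x - 5)^2(x - 3)^2 is the minimal polynomial, and the product (x - 5)^3(x - 3)^3 is the characteristic polynomial.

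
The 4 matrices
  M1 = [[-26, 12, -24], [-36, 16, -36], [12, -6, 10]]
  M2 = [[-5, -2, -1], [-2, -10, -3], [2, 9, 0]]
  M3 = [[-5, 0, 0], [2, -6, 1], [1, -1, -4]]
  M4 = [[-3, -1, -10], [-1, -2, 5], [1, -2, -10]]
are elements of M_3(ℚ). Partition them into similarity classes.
2 classes: {M1}, {M2, M3, M4}

Characteristic polynomials: χ_{M1} = (x - 4)(x + 2)^2, χ_{M2} = (x + 5)^3, χ_{M3} = (x + 5)^3, χ_{M4} = (x + 5)^3.

{M1}: invariant factors x + 2, (x - 4)(x + 2).

{M2, M3, M4}: invariant factors (x + 5)^3.

Matrices are similar if and only if their invariant-factor lists agree; the partition into similarity classes is {M1}, {M2, M3, M4}.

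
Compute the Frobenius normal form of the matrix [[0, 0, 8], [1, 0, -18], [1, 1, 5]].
R = [[0, 0, 8], [1, 0, -10], [0, 1, 5]]

The invariant factors of A (the non-unit diagonal entries of the Smith normal form of xI - A over ℚ[x]) are (x - 2)(x^2 - 3x + 4), each dividing the next. The characteristic polynomial is their product, (x - 2)(x^2 - 3x + 4).

The rational canonical form is the block-diagonal matrix of companion matrices C(f_i):
R = [[0, 0, 8], [1, 0, -10], [0, 1, 5]].

Note the characteristic polynomial does not split into linear factors over ℚ, so A has no Jordan form over ℚ; the rational canonical form exists over any field.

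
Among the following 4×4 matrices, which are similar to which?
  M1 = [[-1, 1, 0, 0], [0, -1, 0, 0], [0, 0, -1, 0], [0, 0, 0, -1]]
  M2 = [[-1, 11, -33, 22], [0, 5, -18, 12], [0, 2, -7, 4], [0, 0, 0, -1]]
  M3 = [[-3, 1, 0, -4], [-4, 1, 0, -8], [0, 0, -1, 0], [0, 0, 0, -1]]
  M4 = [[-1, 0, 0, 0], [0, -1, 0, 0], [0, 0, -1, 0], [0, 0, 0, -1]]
2 classes: {M1, M2, M3}, {M4}

Characteristic polynomials: χ_{M1} = (x + 1)^4, χ_{M2} = (x + 1)^4, χ_{M3} = (x + 1)^4, χ_{M4} = (x + 1)^4.

{M1, M2, M3}: invariant factors x + 1, x + 1, (x + 1)^2.

{M4}: invariant factors x + 1, x + 1, x + 1, x + 1.

Matrices are similar if and only if their invariant-factor lists agree; the partition into similarity classes is {M1, M2, M3}, {M4}.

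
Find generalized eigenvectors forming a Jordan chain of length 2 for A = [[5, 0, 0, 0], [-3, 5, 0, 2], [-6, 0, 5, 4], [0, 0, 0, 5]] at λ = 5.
We seek v_1 ∈ ker((A - 5I)^2) \ ker(A - 5I), then set v_{i+1} = (A - 5I) v_i.

One such chain is v_1 = [[1, 1, 5, 2]]^T, v_2 = [[0, 1, 2, 0]]^T. Check: (A - 5I) v_2 = [[0, 0, 0, 0]]^T = 0.

v_1 = [[1, 1, 5, 2]]^T, v_2 = [[0, 1, 2, 0]]^T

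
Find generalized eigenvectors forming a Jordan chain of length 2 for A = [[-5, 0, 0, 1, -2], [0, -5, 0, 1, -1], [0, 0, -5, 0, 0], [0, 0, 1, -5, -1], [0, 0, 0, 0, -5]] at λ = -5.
We seek v_1 ∈ ker((A + 5I)^2) \ ker(A + 5I), then set v_{i+1} = (A + 5I) v_i.

One such chain is v_1 = [[0, 0, 1, 2, 1]]^T, v_2 = [[0, 1, 0, 0, 0]]^T. Check: (A + 5I) v_2 = [[0, 0, 0, 0, 0]]^T = 0.

v_1 = [[0, 0, 1, 2, 1]]^T, v_2 = [[0, 1, 0, 0, 0]]^T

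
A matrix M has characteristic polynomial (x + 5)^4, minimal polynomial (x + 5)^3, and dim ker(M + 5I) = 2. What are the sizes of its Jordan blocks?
λ = -5: algebraic multiplicity 4 (exponent in χ_M), largest block size 3 (exponent in m_M), 2 blocks (geometric multiplicity). These force block sizes [3, 1].

Jordan blocks: (-5, 3), (-5, 1)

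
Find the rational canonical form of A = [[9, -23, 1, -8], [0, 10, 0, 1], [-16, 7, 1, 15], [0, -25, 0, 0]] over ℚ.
R = [[0, -25, 0, 0], [1, 10, 0, 0], [0, 0, 0, -25], [0, 0, 1, 10]]

The invariant factors of A (the non-unit diagonal entries of the Smith normal form of xI - A over ℚ[x]) are (x - 5)^2, (x - 5)^2, each dividing the next. The characteristic polynomial is their product, (x - 5)^4.

The rational canonical form is the block-diagonal matrix of companion matrices C(f_i):
R = [[0, -25, 0, 0], [1, 10, 0, 0], [0, 0, 0, -25], [0, 0, 1, 10]].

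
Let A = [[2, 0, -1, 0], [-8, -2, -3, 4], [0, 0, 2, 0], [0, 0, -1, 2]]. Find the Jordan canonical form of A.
The characteristic polynomial is det(xI - A) = (x - 2)^3(x + 2), so the eigenvalues are -2 (algebraic multiplicity 1), 2 (algebraic multiplicity 3).

For λ = -2: algebraic multiplicity 1 gives one 1×1 block.

For λ = 2: rank(A - 2I) = 2, rank((A - 2I)^2) = 1. The eigenspace has dimension 4 - 2 = 2, so there are 2 Jordan blocks; the rank sequence gives block sizes [2, 1].

Assembling the blocks gives the Jordan form J above.

J = [[-2, 0, 0, 0], [0, 2, 1, 0], [0, 0, 2, 0], [0, 0, 0, 2]]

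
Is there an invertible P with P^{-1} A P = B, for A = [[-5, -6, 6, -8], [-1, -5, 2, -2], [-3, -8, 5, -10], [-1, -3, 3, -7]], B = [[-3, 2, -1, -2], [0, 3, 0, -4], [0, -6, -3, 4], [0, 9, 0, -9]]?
Yes.

Two matrices over a field are similar if and only if they have the same invariant factors.

Both A and B have characteristic polynomial (x + 3)^4 and minimal polynomial (x + 3)^2. Computing further, both have invariant factors (x + 3)^2, (x + 3)^2. Hence A and B are similar.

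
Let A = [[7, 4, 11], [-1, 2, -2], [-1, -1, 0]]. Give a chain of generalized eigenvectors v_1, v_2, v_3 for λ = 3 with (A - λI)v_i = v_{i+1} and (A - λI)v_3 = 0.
v_1 = [[-5, 3, 1]]^T, v_2 = [[3, 0, -1]]^T, v_3 = [[1, -1, 0]]^T

We seek v_1 ∈ ker((A - 3I)^3) \ ker((A - 3I)^2), then set v_{i+1} = (A - 3I) v_i.

One such chain is v_1 = [[-5, 3, 1]]^T, v_2 = [[3, 0, -1]]^T, v_3 = [[1, -1, 0]]^T. Check: (A - 3I) v_3 = [[0, 0, 0]]^T = 0.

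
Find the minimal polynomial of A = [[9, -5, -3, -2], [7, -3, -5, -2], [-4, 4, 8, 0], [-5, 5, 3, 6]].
m_A(x) = (x - 6)^2(x - 4)

The characteristic polynomial factors as (x - 6)^2(x - 4)^2. The minimal polynomial is ∏(x - λ)^{k_λ} where k_λ is the size of the largest Jordan block at λ.

For λ = 4: rank(A - 4I) = 2, and the largest Jordan block has size 1 (the smallest k with rank((A - 4I)^k) = rank((A - 4I)^(k+1))).
For λ = 6: rank(A - 6I) = 3, and the largest Jordan block has size 2 (the smallest k with rank((A - 6I)^k) = rank((A - 6I)^(k+1))).

So m_A(x) = (x - 6)^2(x - 4).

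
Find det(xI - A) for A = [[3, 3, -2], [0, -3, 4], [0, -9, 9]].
xI - A = [[x - 3, -3, 2], [0, x + 3, -4], [0, 9, x - 9]].

Expanding det(xI - A) along the first row:
det(xI - A) = + (x - 3)·det([[x + 3, -4], [9, x - 9]]) - (-3)·det([[0, -4], [0, x - 9]]) + (2)·det([[0, x + 3], [0, 9]]).

Evaluating gives χ_A(x) = x^3 - 9x^2 + 27x - 27 = (x - 3)^3.

χ_A(x) = (x - 3)^3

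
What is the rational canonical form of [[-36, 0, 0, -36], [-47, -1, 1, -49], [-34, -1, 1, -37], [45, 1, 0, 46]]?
The invariant factors of A (the non-unit diagonal entries of the Smith normal form of xI - A over ℚ[x]) are (x - 6)^2(x + 1)^2, each dividing the next. The characteristic polynomial is their product, (x - 6)^2(x + 1)^2.

The rational canonical form is the block-diagonal matrix of companion matrices C(f_i):
R = [[0, 0, 0, -36], [1, 0, 0, -60], [0, 1, 0, -13], [0, 0, 1, 10]].

R = [[0, 0, 0, -36], [1, 0, 0, -60], [0, 1, 0, -13], [0, 0, 1, 10]]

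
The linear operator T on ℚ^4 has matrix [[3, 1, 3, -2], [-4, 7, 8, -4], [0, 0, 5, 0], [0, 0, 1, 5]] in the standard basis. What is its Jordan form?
The characteristic polynomial is det(xI - A) = (x - 5)^4, so the eigenvalues are 5 (algebraic multiplicity 4).

For λ = 5: rank(A - 5I) = 2, rank((A - 5I)^2) = 0. The eigenspace has dimension 4 - 2 = 2, so there are 2 Jordan blocks; the rank sequence gives block sizes [2, 2].

Assembling the blocks gives the Jordan form J above.

J = [[5, 1, 0, 0], [0, 5, 0, 0], [0, 0, 5, 1], [0, 0, 0, 5]]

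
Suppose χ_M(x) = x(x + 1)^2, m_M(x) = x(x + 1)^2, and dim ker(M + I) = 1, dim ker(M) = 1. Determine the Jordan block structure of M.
λ = -1: algebraic multiplicity 2 (exponent in χ_M), largest block size 2 (exponent in m_M), 1 block (geometric multiplicity). This forces block sizes [2].
λ = 0: algebraic multiplicity 1 (exponent in χ_M), largest block size 1 (exponent in m_M), 1 block (geometric multiplicity). This forces block sizes [1].

Jordan blocks: (-1, 2), (0, 1)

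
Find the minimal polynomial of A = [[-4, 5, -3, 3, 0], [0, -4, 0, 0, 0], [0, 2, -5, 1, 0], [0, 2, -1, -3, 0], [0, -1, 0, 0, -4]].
m_A(x) = (x + 4)^2

The characteristic polynomial factors as (x + 4)^5. The minimal polynomial is ∏(x - λ)^{k_λ} where k_λ is the size of the largest Jordan block at λ.

For λ = -4: rank(A + 4I) = 2, and the largest Jordan block has size 2 (the smallest k with rank((A + 4I)^k) = rank((A + 4I)^(k+1))).

So m_A(x) = (x + 4)^2.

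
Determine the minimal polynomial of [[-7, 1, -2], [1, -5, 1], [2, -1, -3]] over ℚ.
m_A(x) = (x + 5)^3

The characteristic polynomial factors as (x + 5)^3. The minimal polynomial is ∏(x - λ)^{k_λ} where k_λ is the size of the largest Jordan block at λ.

For λ = -5: rank(A + 5I) = 2, and the largest Jordan block has size 3 (the smallest k with rank((A + 5I)^k) = rank((A + 5I)^(k+1))).

So m_A(x) = (x + 5)^3.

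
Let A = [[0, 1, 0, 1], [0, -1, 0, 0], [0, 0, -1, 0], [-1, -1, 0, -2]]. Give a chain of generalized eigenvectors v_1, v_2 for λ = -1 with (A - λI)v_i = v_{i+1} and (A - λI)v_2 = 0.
We seek v_1 ∈ ker((A + I)^2) \ ker(A + I), then set v_{i+1} = (A + I) v_i.

One such chain is v_1 = [[0, 1, 0, 0]]^T, v_2 = [[1, 0, 0, -1]]^T. Check: (A + I) v_2 = [[0, 0, 0, 0]]^T = 0.

v_1 = [[0, 1, 0, 0]]^T, v_2 = [[1, 0, 0, -1]]^T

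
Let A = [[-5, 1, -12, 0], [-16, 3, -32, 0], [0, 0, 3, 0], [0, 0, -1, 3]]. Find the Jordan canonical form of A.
J = [[-1, 1, 0, 0], [0, -1, 0, 0], [0, 0, 3, 1], [0, 0, 0, 3]]

The characteristic polynomial is det(xI - A) = (x - 3)^2(x + 1)^2, so the eigenvalues are -1 (algebraic multiplicity 2), 3 (algebraic multiplicity 2).

For λ = -1: rank(A + I) = 3, rank((A + I)^2) = 2. The eigenspace has dimension 4 - 3 = 1, so there is 1 Jordan block; the rank sequence gives block sizes [2].

For λ = 3: rank(A - 3I) = 3, rank((A - 3I)^2) = 2. The eigenspace has dimension 4 - 3 = 1, so there is 1 Jordan block; the rank sequence gives block sizes [2].

Assembling the blocks gives the Jordan form J above.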